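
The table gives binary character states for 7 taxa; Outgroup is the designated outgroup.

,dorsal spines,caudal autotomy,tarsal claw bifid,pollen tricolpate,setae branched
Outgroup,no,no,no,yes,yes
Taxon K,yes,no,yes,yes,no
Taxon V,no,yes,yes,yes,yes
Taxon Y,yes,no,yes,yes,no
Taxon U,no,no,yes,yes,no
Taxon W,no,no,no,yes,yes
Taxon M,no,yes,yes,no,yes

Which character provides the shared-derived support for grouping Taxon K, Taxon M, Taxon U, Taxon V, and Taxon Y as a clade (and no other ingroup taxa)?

Character polarity is set by the outgroup: the derived state is whichever differs from the outgroup's state, so for pollen tricolpate, setae branched the derived state is 'no', and for the remaining characters it is 'yes'.
Only Taxon K and Taxon Y show the derived state 'yes' for dorsal spines, supporting them as a clade.
caudal autotomy (derived state 'yes') is shared by Taxon M and Taxon V — a synapomorphy uniting that clade.
tarsal claw bifid: derived state 'yes' in Taxon K, Taxon M, Taxon U, Taxon V, and Taxon Y only — synapomorphy for {Taxon K, Taxon M, Taxon U, Taxon V, Taxon Y}.
pollen tricolpate: derived state 'no' in Taxon M only — an autapomorphy, so it tells us nothing about relationships among taxa.
setae branched (derived state 'no') is shared by Taxon K, Taxon U, and Taxon Y — a synapomorphy uniting that clade.
Most parsimonious ingroup topology: ((((Taxon K,Taxon Y),Taxon U),(Taxon V,Taxon M)),Taxon W).
The clade {Taxon K, Taxon M, Taxon U, Taxon V, Taxon Y} is supported by tarsal claw bifid: its derived state 'yes' occurs in exactly those taxa and in no other taxon (including the outgroup).

tarsal claw bifid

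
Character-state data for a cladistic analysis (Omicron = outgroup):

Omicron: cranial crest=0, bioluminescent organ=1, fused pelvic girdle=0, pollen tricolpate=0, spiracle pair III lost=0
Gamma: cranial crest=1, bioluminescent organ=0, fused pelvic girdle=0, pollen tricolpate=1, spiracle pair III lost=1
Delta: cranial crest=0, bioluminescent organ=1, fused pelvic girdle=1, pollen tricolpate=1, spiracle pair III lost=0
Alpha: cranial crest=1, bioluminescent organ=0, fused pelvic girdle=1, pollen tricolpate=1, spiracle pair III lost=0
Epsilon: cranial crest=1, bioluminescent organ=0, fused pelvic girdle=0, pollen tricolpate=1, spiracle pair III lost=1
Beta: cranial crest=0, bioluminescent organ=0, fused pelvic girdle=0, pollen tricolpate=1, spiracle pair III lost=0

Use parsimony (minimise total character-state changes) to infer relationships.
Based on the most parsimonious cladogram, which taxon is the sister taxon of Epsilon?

Character polarity is set by the outgroup: the derived state is whichever differs from the outgroup's state, so for bioluminescent organ the derived state is '0', and for the remaining characters it is '1'.
cranial crest (derived state '1') is shared by Alpha, Epsilon, and Gamma — a synapomorphy uniting that clade.
bioluminescent organ (derived state '0') is shared by Alpha, Beta, Epsilon, and Gamma — a synapomorphy uniting that clade.
fused pelvic girdle (state '1') occurs in Alpha and Delta but conflicts with the nesting implied by the other characters — most parsimoniously interpreted as homoplasy.
pollen tricolpate (derived state '1') is shared by all ingroup taxa — unites the whole ingroup.
spiracle pair III lost (derived state '1') is shared by Epsilon and Gamma — a synapomorphy uniting that clade.
Most parsimonious ingroup topology: ((((Gamma,Epsilon),Alpha),Beta),Delta).
Epsilon and Gamma form a cherry on this tree, so they are sister taxa.

Gamma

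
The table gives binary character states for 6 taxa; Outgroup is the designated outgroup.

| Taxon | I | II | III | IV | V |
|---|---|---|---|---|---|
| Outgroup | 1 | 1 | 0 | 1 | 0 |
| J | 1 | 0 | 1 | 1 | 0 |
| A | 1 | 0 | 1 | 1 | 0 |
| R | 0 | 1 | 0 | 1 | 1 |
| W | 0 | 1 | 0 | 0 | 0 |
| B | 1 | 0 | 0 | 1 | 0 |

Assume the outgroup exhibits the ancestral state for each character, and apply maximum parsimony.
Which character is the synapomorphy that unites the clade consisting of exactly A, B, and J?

Character polarity is set by the outgroup: the derived state is whichever differs from the outgroup's state, so for I, II, IV the derived state is '0', and for the remaining characters it is '1'.
I (derived state '0') is shared by R and W — a synapomorphy uniting that clade.
II (derived state '0') is shared by A, B, and J — a synapomorphy uniting that clade.
Only A and J show the derived state '1' for III, supporting them as a clade.
IV: derived state '0' in W only — an autapomorphy, so it tells us nothing about relationships among taxa.
V: derived state '1' in R only — an autapomorphy, so it tells us nothing about relationships among taxa.
Most parsimonious ingroup topology: (((J,A),B),(R,W)).
The clade {A, B, J} is supported by II: its derived state '0' occurs in exactly those taxa and in no other taxon (including the outgroup).

II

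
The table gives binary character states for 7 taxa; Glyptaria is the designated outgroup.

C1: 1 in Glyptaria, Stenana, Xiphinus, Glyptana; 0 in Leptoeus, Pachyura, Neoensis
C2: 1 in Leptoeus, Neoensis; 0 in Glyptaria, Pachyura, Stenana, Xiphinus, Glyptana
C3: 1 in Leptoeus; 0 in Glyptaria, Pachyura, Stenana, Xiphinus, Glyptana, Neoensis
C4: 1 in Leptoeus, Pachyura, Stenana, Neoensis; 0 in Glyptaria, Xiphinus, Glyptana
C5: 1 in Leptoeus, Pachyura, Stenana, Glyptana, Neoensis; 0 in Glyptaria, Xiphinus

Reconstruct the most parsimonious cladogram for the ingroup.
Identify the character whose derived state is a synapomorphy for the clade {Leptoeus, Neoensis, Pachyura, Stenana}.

Character polarity is set by the outgroup: the derived state is whichever differs from the outgroup's state, so for C1 the derived state is '0', and for the remaining characters it is '1'.
C1: derived state '0' in Leptoeus, Neoensis, and Pachyura only — synapomorphy for {Leptoeus, Neoensis, Pachyura}.
C2: derived state '1' in Leptoeus and Neoensis only — synapomorphy for {Leptoeus, Neoensis}.
C3: derived state '1' in Leptoeus only — an autapomorphy, so it tells us nothing about relationships among taxa.
C4: derived state '1' in Leptoeus, Neoensis, Pachyura, and Stenana only — synapomorphy for {Leptoeus, Neoensis, Pachyura, Stenana}.
C5 (derived state '1') is shared by Glyptana, Leptoeus, Neoensis, Pachyura, and Stenana — a synapomorphy uniting that clade.
Most parsimonious ingroup topology: (((((Leptoeus,Neoensis),Pachyura),Stenana),Glyptana),Xiphinus).
The clade {Leptoeus, Neoensis, Pachyura, Stenana} is supported by C4: its derived state '1' occurs in exactly those taxa and in no other taxon (including the outgroup).

C4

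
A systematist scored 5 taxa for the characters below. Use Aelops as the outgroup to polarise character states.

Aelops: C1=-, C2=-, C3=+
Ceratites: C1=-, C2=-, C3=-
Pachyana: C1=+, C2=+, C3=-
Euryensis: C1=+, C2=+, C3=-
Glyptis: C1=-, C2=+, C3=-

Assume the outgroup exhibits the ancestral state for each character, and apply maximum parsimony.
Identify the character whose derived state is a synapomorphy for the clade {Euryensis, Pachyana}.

Character polarity is set by the outgroup: the derived state is whichever differs from the outgroup's state, so for C3 the derived state is '-', and for the remaining characters it is '+'.
Only Euryensis and Pachyana show the derived state '+' for C1, supporting them as a clade.
C2: derived state '+' in Euryensis, Glyptis, and Pachyana only — synapomorphy for {Euryensis, Glyptis, Pachyana}.
All ingroup taxa share the derived state '-' for C3; it defines the ingroup but does not resolve relationships within it.
Most parsimonious ingroup topology: (Ceratites,((Pachyana,Euryensis),Glyptis)).
The clade {Euryensis, Pachyana} is supported by C1: its derived state '+' occurs in exactly those taxa and in no other taxon (including the outgroup).

C1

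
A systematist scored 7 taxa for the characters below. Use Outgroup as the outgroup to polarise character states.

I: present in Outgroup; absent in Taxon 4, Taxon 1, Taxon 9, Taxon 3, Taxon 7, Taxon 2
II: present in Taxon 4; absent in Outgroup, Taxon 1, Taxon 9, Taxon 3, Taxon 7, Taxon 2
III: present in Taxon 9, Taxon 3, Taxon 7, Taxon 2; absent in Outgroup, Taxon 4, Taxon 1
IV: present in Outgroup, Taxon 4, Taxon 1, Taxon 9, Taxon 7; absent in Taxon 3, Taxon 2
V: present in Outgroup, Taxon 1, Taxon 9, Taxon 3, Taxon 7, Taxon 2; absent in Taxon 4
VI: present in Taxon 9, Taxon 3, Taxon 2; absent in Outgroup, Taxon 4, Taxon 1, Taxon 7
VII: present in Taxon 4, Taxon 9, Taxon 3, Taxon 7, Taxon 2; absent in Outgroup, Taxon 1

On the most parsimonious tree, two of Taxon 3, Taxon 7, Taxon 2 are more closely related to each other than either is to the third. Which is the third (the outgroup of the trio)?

Taxon 7

Character polarity is set by the outgroup: the derived state is whichever differs from the outgroup's state, so for I, IV, V the derived state is 'absent', and for the remaining characters it is 'present'.
All ingroup taxa share the derived state 'absent' for I; it defines the ingroup but does not resolve relationships within it.
II (derived state 'present') is unique to Taxon 4 (autapomorphy; uninformative for grouping).
III (derived state 'present') is shared by Taxon 2, Taxon 3, Taxon 7, and Taxon 9 — a synapomorphy uniting that clade.
IV: derived state 'absent' in Taxon 2 and Taxon 3 only — synapomorphy for {Taxon 2, Taxon 3}.
V: derived state 'absent' in Taxon 4 only — an autapomorphy, so it tells us nothing about relationships among taxa.
VI (derived state 'present') is shared by Taxon 2, Taxon 3, and Taxon 9 — a synapomorphy uniting that clade.
VII: derived state 'present' in Taxon 2, Taxon 3, Taxon 4, Taxon 7, and Taxon 9 only — synapomorphy for {Taxon 2, Taxon 3, Taxon 4, Taxon 7, Taxon 9}.
Most parsimonious ingroup topology: ((Taxon 4,((Taxon 9,(Taxon 3,Taxon 2)),Taxon 7)),Taxon 1).
Taxon 2 and Taxon 3 share a more recent common ancestor with each other than either does with Taxon 7, so Taxon 7 is the least closely related of the three.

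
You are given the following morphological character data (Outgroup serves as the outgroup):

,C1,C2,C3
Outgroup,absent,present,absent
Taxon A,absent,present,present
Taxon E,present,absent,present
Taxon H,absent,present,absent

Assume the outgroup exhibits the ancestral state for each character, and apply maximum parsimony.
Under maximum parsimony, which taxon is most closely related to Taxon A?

Character polarity is set by the outgroup: the derived state is whichever differs from the outgroup's state, so for C2 the derived state is 'absent', and for the remaining characters it is 'present'.
C1 (derived state 'present') is unique to Taxon E (autapomorphy; uninformative for grouping).
C2: derived state 'absent' in Taxon E only — an autapomorphy, so it tells us nothing about relationships among taxa.
Only Taxon A and Taxon E show the derived state 'present' for C3, supporting them as a clade.
Most parsimonious ingroup topology: ((Taxon A,Taxon E),Taxon H).
Taxon A and Taxon E form a cherry on this tree, so they are sister taxa.

Taxon E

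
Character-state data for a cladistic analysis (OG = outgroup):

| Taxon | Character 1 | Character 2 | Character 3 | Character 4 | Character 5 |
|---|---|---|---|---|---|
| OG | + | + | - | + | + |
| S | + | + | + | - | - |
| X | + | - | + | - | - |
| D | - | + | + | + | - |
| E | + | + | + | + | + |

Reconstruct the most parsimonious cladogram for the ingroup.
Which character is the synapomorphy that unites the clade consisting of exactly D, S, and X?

Character polarity is set by the outgroup: the derived state is whichever differs from the outgroup's state, so for Character 1, Character 2, Character 4, Character 5 the derived state is '-', and for the remaining characters it is '+'.
Character 1 (derived state '-') is unique to D (autapomorphy; uninformative for grouping).
Character 2 (derived state '-') is unique to X (autapomorphy; uninformative for grouping).
All ingroup taxa share the derived state '+' for Character 3; it defines the ingroup but does not resolve relationships within it.
Character 4 (derived state '-') is shared by S and X — a synapomorphy uniting that clade.
Only D, S, and X show the derived state '-' for Character 5, supporting them as a clade.
Most parsimonious ingroup topology: (((S,X),D),E).
The clade {D, S, X} is supported by Character 5: its derived state '-' occurs in exactly those taxa and in no other taxon (including the outgroup).

Character 5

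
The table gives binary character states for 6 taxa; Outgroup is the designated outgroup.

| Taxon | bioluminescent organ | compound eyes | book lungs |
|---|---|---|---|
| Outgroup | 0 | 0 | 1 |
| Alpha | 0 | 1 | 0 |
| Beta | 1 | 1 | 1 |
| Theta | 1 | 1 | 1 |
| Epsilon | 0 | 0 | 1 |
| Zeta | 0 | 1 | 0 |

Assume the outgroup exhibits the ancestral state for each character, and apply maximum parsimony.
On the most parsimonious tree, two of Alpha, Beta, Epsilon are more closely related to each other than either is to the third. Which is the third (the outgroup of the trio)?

Character polarity is set by the outgroup: the derived state is whichever differs from the outgroup's state, so for book lungs the derived state is '0', and for the remaining characters it is '1'.
bioluminescent organ: derived state '1' in Beta and Theta only — synapomorphy for {Beta, Theta}.
Only Alpha, Beta, Theta, and Zeta show the derived state '1' for compound eyes, supporting them as a clade.
Only Alpha and Zeta show the derived state '0' for book lungs, supporting them as a clade.
Most parsimonious ingroup topology: (((Alpha,Zeta),(Beta,Theta)),Epsilon).
Beta and Alpha share a more recent common ancestor with each other than either does with Epsilon, so Epsilon is the least closely related of the three.

Epsilon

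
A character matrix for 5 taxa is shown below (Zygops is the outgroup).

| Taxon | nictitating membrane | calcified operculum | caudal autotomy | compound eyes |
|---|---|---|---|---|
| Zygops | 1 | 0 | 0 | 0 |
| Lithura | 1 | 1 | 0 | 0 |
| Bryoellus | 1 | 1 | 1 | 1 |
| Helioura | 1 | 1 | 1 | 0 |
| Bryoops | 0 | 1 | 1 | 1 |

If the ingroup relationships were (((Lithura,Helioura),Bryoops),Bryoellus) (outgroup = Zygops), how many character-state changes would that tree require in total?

6

Map each character onto (((Lithura,Helioura),Bryoops),Bryoellus) (rooted by Zygops) and count the minimum state changes it requires (Fitch parsimony):
nictitating membrane: 1; calcified operculum: 1; caudal autotomy: 2; compound eyes: 2.
Total tree length = 6.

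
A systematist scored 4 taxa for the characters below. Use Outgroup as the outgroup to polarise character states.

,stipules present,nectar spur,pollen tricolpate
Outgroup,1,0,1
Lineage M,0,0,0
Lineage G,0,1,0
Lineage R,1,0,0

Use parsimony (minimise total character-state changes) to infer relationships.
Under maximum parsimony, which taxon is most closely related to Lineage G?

Lineage M

Character polarity is set by the outgroup: the derived state is whichever differs from the outgroup's state, so for stipules present, pollen tricolpate the derived state is '0', and for the remaining characters it is '1'.
stipules present: derived state '0' in Lineage G and Lineage M only — synapomorphy for {Lineage G, Lineage M}.
nectar spur (derived state '1') is unique to Lineage G (autapomorphy; uninformative for grouping).
All ingroup taxa share the derived state '0' for pollen tricolpate; it defines the ingroup but does not resolve relationships within it.
Most parsimonious ingroup topology: ((Lineage M,Lineage G),Lineage R).
Lineage G and Lineage M form a cherry on this tree, so they are sister taxa.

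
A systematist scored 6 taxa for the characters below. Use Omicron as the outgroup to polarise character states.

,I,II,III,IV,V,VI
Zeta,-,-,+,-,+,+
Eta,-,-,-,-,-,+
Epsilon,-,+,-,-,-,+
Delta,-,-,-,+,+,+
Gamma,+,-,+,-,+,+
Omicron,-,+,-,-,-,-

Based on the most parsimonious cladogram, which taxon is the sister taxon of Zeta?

Gamma

Character polarity is set by the outgroup: the derived state is whichever differs from the outgroup's state, so for II the derived state is '-', and for the remaining characters it is '+'.
I: derived state '+' in Gamma only — an autapomorphy, so it tells us nothing about relationships among taxa.
II: derived state '-' in Delta, Eta, Gamma, and Zeta only — synapomorphy for {Delta, Eta, Gamma, Zeta}.
III (derived state '+') is shared by Gamma and Zeta — a synapomorphy uniting that clade.
IV (derived state '+') is unique to Delta (autapomorphy; uninformative for grouping).
V (derived state '+') is shared by Delta, Gamma, and Zeta — a synapomorphy uniting that clade.
All ingroup taxa share the derived state '+' for VI; it defines the ingroup but does not resolve relationships within it.
Most parsimonious ingroup topology: ((Eta,((Gamma,Zeta),Delta)),Epsilon).
Zeta and Gamma form a cherry on this tree, so they are sister taxa.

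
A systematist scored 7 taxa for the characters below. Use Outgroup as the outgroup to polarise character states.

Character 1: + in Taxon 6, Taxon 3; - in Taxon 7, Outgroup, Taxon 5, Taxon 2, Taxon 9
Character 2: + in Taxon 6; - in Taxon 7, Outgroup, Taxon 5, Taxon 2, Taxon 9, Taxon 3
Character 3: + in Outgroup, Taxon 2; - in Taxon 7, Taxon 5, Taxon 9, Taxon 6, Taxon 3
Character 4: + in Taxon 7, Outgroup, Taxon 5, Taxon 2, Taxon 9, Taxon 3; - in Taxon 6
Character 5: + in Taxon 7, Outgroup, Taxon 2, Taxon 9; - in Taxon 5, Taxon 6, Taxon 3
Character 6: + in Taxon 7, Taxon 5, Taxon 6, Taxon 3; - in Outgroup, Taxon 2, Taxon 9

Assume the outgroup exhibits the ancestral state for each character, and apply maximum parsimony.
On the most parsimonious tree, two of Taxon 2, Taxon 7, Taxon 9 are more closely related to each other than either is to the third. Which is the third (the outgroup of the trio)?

Character polarity is set by the outgroup: the derived state is whichever differs from the outgroup's state, so for Character 3, Character 4, Character 5 the derived state is '-', and for the remaining characters it is '+'.
Character 1 (derived state '+') is shared by Taxon 3 and Taxon 6 — a synapomorphy uniting that clade.
Character 2: derived state '+' in Taxon 6 only — an autapomorphy, so it tells us nothing about relationships among taxa.
Character 3: derived state '-' in Taxon 3, Taxon 5, Taxon 6, Taxon 7, and Taxon 9 only — synapomorphy for {Taxon 3, Taxon 5, Taxon 6, Taxon 7, Taxon 9}.
Character 4: derived state '-' in Taxon 6 only — an autapomorphy, so it tells us nothing about relationships among taxa.
Character 5: derived state '-' in Taxon 3, Taxon 5, and Taxon 6 only — synapomorphy for {Taxon 3, Taxon 5, Taxon 6}.
Character 6 (derived state '+') is shared by Taxon 3, Taxon 5, Taxon 6, and Taxon 7 — a synapomorphy uniting that clade.
Most parsimonious ingroup topology: (((Taxon 7,((Taxon 3,Taxon 6),Taxon 5)),Taxon 9),Taxon 2).
Taxon 9 and Taxon 7 share a more recent common ancestor with each other than either does with Taxon 2, so Taxon 2 is the least closely related of the three.

Taxon 2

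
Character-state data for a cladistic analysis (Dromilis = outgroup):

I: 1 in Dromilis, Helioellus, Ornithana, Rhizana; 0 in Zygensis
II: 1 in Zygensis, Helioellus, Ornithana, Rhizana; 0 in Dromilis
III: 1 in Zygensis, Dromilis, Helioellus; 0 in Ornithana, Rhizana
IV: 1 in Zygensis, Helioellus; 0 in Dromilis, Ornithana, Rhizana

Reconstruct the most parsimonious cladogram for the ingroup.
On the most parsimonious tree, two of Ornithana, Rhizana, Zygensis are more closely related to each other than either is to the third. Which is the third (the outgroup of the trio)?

Zygensis

Character polarity is set by the outgroup: the derived state is whichever differs from the outgroup's state, so for I, III the derived state is '0', and for the remaining characters it is '1'.
I: derived state '0' in Zygensis only — an autapomorphy, so it tells us nothing about relationships among taxa.
II (derived state '1') is shared by all ingroup taxa — unites the whole ingroup.
Only Ornithana and Rhizana show the derived state '0' for III, supporting them as a clade.
Only Helioellus and Zygensis show the derived state '1' for IV, supporting them as a clade.
Most parsimonious ingroup topology: ((Rhizana,Ornithana),(Zygensis,Helioellus)).
Rhizana and Ornithana share a more recent common ancestor with each other than either does with Zygensis, so Zygensis is the least closely related of the three.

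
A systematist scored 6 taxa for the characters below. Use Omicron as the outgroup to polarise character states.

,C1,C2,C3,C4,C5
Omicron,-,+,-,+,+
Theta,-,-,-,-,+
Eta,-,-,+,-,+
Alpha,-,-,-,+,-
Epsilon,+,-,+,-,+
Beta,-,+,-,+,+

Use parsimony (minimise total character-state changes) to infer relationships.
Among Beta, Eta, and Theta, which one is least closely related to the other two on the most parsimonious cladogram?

Character polarity is set by the outgroup: the derived state is whichever differs from the outgroup's state, so for C2, C4, C5 the derived state is '-', and for the remaining characters it is '+'.
C1 (derived state '+') is unique to Epsilon (autapomorphy; uninformative for grouping).
C2 (derived state '-') is shared by Alpha, Epsilon, Eta, and Theta — a synapomorphy uniting that clade.
C3 (derived state '+') is shared by Epsilon and Eta — a synapomorphy uniting that clade.
C4 (derived state '-') is shared by Epsilon, Eta, and Theta — a synapomorphy uniting that clade.
C5: derived state '-' in Alpha only — an autapomorphy, so it tells us nothing about relationships among taxa.
Most parsimonious ingroup topology: (((Theta,(Eta,Epsilon)),Alpha),Beta).
Eta and Theta share a more recent common ancestor with each other than either does with Beta, so Beta is the least closely related of the three.

Beta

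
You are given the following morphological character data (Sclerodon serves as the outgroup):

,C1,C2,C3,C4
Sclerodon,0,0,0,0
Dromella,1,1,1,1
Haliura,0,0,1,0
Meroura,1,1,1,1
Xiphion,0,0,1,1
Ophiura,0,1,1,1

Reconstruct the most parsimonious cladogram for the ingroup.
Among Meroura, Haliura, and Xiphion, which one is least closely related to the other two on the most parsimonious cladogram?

Haliura

The outgroup has state '0' for every character, so '1' is the derived state throughout.
Only Dromella and Meroura show the derived state '1' for C1, supporting them as a clade.
C2: derived state '1' in Dromella, Meroura, and Ophiura only — synapomorphy for {Dromella, Meroura, Ophiura}.
C3 (derived state '1') is shared by all ingroup taxa — unites the whole ingroup.
Only Dromella, Meroura, Ophiura, and Xiphion show the derived state '1' for C4, supporting them as a clade.
Most parsimonious ingroup topology: ((((Dromella,Meroura),Ophiura),Xiphion),Haliura).
Xiphion and Meroura share a more recent common ancestor with each other than either does with Haliura, so Haliura is the least closely related of the three.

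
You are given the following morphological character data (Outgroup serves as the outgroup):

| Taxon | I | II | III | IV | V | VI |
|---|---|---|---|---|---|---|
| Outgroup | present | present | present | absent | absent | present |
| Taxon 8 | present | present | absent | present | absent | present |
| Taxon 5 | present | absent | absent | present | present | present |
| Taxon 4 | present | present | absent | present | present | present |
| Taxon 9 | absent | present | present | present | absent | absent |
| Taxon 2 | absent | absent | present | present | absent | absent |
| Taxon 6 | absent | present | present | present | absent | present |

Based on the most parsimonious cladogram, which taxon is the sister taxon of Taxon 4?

Taxon 5

Character polarity is set by the outgroup: the derived state is whichever differs from the outgroup's state, so for I, II, III, VI the derived state is 'absent', and for the remaining characters it is 'present'.
Only Taxon 2, Taxon 6, and Taxon 9 show the derived state 'absent' for I, supporting them as a clade.
II groups Taxon 2 and Taxon 5, which is incompatible with the clades supported by the remaining characters; treating it as convergent (homoplasy) costs fewer steps than any alternative tree.
Only Taxon 4, Taxon 5, and Taxon 8 show the derived state 'absent' for III, supporting them as a clade.
IV (derived state 'present') is shared by all ingroup taxa — unites the whole ingroup.
V (derived state 'present') is shared by Taxon 4 and Taxon 5 — a synapomorphy uniting that clade.
Only Taxon 2 and Taxon 9 show the derived state 'absent' for VI, supporting them as a clade.
Most parsimonious ingroup topology: ((Taxon 8,(Taxon 5,Taxon 4)),((Taxon 9,Taxon 2),Taxon 6)).
Taxon 4 and Taxon 5 form a cherry on this tree, so they are sister taxa.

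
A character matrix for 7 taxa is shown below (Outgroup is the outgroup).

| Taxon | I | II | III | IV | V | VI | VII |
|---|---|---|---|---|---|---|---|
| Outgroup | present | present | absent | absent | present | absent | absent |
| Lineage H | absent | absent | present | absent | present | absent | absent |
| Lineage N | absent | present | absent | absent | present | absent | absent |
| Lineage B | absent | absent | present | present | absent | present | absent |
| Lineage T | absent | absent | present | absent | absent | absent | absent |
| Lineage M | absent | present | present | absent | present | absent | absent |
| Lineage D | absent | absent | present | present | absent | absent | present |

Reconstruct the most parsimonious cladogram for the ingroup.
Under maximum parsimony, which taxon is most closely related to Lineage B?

Lineage D

Character polarity is set by the outgroup: the derived state is whichever differs from the outgroup's state, so for I, II, V the derived state is 'absent', and for the remaining characters it is 'present'.
I (derived state 'absent') is shared by all ingroup taxa — unites the whole ingroup.
II: derived state 'absent' in Lineage B, Lineage D, Lineage H, and Lineage T only — synapomorphy for {Lineage B, Lineage D, Lineage H, Lineage T}.
III: derived state 'present' in Lineage B, Lineage D, Lineage H, Lineage M, and Lineage T only — synapomorphy for {Lineage B, Lineage D, Lineage H, Lineage M, Lineage T}.
IV: derived state 'present' in Lineage B and Lineage D only — synapomorphy for {Lineage B, Lineage D}.
Only Lineage B, Lineage D, and Lineage T show the derived state 'absent' for V, supporting them as a clade.
VI (derived state 'present') is unique to Lineage B (autapomorphy; uninformative for grouping).
VII: derived state 'present' in Lineage D only — an autapomorphy, so it tells us nothing about relationships among taxa.
Most parsimonious ingroup topology: (((Lineage H,((Lineage B,Lineage D),Lineage T)),Lineage M),Lineage N).
Lineage B and Lineage D form a cherry on this tree, so they are sister taxa.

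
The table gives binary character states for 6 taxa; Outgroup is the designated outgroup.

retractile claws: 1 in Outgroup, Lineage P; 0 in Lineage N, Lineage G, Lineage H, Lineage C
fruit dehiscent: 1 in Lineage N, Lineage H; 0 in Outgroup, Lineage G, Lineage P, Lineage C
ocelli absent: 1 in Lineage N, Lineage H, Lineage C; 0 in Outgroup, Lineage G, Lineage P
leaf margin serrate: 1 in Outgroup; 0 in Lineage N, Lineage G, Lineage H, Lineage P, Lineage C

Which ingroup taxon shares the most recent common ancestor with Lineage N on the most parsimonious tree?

Lineage H

Character polarity is set by the outgroup: the derived state is whichever differs from the outgroup's state, so for retractile claws, leaf margin serrate the derived state is '0', and for the remaining characters it is '1'.
retractile claws: derived state '0' in Lineage C, Lineage G, Lineage H, and Lineage N only — synapomorphy for {Lineage C, Lineage G, Lineage H, Lineage N}.
Only Lineage H and Lineage N show the derived state '1' for fruit dehiscent, supporting them as a clade.
ocelli absent (derived state '1') is shared by Lineage C, Lineage H, and Lineage N — a synapomorphy uniting that clade.
All ingroup taxa share the derived state '0' for leaf margin serrate; it defines the ingroup but does not resolve relationships within it.
Most parsimonious ingroup topology: (Lineage P,(((Lineage H,Lineage N),Lineage C),Lineage G)).
Lineage N and Lineage H form a cherry on this tree, so they are sister taxa.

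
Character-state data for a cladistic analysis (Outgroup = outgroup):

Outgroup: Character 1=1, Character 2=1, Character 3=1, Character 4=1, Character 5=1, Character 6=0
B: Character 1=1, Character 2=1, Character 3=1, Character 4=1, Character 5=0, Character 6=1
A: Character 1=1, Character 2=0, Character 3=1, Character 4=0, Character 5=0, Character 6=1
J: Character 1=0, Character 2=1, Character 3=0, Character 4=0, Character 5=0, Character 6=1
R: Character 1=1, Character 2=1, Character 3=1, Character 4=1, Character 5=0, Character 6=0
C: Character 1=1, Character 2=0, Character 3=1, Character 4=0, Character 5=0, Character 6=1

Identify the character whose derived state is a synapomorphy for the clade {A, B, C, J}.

Character 6

Character polarity is set by the outgroup: the derived state is whichever differs from the outgroup's state, so for Character 1, Character 2, Character 3, Character 4, Character 5 the derived state is '0', and for the remaining characters it is '1'.
Character 1 (derived state '0') is unique to J (autapomorphy; uninformative for grouping).
Character 2: derived state '0' in A and C only — synapomorphy for {A, C}.
Character 3 (derived state '0') is unique to J (autapomorphy; uninformative for grouping).
Character 4: derived state '0' in A, C, and J only — synapomorphy for {A, C, J}.
Character 5 (derived state '0') is shared by all ingroup taxa — unites the whole ingroup.
Only A, B, C, and J show the derived state '1' for Character 6, supporting them as a clade.
Most parsimonious ingroup topology: ((B,((A,C),J)),R).
The clade {A, B, C, J} is supported by Character 6: its derived state '1' occurs in exactly those taxa and in no other taxon (including the outgroup).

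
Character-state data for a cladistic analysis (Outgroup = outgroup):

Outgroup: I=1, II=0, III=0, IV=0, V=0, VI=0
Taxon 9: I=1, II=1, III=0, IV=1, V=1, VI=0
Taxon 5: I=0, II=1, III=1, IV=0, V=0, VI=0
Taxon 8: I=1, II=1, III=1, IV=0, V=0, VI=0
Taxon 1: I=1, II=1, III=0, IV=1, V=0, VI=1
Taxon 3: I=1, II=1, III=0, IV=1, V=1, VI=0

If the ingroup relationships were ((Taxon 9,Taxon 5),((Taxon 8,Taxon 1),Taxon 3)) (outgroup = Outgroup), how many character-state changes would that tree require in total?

Map each character onto ((Taxon 9,Taxon 5),((Taxon 8,Taxon 1),Taxon 3)) (rooted by Outgroup) and count the minimum state changes it requires (Fitch parsimony):
I: 1; II: 1; III: 2; IV: 3; V: 2; VI: 1.
Total tree length = 10.

10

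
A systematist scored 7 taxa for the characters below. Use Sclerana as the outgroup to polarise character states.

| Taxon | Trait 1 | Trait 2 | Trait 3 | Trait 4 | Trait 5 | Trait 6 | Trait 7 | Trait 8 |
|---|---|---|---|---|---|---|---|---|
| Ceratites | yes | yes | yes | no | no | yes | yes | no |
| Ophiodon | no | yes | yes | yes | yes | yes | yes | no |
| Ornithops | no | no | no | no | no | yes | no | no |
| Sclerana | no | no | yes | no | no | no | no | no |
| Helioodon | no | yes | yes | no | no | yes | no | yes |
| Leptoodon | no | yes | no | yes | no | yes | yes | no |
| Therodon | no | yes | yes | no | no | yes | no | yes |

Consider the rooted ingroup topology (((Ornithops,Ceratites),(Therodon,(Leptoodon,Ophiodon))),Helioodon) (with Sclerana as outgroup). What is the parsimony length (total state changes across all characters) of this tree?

Map each character onto (((Ornithops,Ceratites),(Therodon,(Leptoodon,Ophiodon))),Helioodon) (rooted by Sclerana) and count the minimum state changes it requires (Fitch parsimony):
Trait 1: 1; Trait 2: 2; Trait 3: 2; Trait 4: 1; Trait 5: 1; Trait 6: 1; Trait 7: 2; Trait 8: 2.
Total tree length = 12.

12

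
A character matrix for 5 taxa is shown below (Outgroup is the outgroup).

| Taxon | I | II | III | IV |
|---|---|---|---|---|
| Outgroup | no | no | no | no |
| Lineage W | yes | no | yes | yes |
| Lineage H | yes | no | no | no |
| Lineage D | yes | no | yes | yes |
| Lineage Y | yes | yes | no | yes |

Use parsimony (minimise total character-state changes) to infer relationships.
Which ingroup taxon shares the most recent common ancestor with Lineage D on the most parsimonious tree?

Lineage W

The outgroup has state 'no' for every character, so 'yes' is the derived state throughout.
All ingroup taxa share the derived state 'yes' for I; it defines the ingroup but does not resolve relationships within it.
II: derived state 'yes' in Lineage Y only — an autapomorphy, so it tells us nothing about relationships among taxa.
III (derived state 'yes') is shared by Lineage D and Lineage W — a synapomorphy uniting that clade.
Only Lineage D, Lineage W, and Lineage Y show the derived state 'yes' for IV, supporting them as a clade.
Most parsimonious ingroup topology: (((Lineage W,Lineage D),Lineage Y),Lineage H).
Lineage D and Lineage W form a cherry on this tree, so they are sister taxa.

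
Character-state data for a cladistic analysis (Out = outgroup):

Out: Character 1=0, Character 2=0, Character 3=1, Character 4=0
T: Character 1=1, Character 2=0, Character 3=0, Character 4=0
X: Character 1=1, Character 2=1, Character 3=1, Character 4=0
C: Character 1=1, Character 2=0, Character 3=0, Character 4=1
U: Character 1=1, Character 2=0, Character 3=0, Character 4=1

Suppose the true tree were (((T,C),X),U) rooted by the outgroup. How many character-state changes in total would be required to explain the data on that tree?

6

Map each character onto (((T,C),X),U) (rooted by Out) and count the minimum state changes it requires (Fitch parsimony):
Character 1: 1; Character 2: 1; Character 3: 2; Character 4: 2.
Total tree length = 6.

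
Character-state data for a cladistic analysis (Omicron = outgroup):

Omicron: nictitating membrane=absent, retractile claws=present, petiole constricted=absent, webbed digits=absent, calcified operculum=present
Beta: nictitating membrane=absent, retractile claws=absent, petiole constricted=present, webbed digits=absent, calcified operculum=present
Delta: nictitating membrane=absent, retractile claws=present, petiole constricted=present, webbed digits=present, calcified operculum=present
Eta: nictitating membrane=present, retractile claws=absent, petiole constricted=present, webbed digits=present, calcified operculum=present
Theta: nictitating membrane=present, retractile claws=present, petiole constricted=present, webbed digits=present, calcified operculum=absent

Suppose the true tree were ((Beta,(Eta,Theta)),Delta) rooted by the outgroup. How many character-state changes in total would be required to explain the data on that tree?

Map each character onto ((Beta,(Eta,Theta)),Delta) (rooted by Omicron) and count the minimum state changes it requires (Fitch parsimony):
nictitating membrane: 1; retractile claws: 2; petiole constricted: 1; webbed digits: 2; calcified operculum: 1.
Total tree length = 7.

7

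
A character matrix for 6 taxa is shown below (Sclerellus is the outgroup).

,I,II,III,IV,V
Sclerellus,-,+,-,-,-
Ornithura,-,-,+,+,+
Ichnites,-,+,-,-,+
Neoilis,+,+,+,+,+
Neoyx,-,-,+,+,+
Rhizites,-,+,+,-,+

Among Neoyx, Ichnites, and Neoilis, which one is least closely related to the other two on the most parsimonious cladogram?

Ichnites

Character polarity is set by the outgroup: the derived state is whichever differs from the outgroup's state, so for II the derived state is '-', and for the remaining characters it is '+'.
I: derived state '+' in Neoilis only — an autapomorphy, so it tells us nothing about relationships among taxa.
II (derived state '-') is shared by Neoyx and Ornithura — a synapomorphy uniting that clade.
III: derived state '+' in Neoilis, Neoyx, Ornithura, and Rhizites only — synapomorphy for {Neoilis, Neoyx, Ornithura, Rhizites}.
Only Neoilis, Neoyx, and Ornithura show the derived state '+' for IV, supporting them as a clade.
All ingroup taxa share the derived state '+' for V; it defines the ingroup but does not resolve relationships within it.
Most parsimonious ingroup topology: ((((Ornithura,Neoyx),Neoilis),Rhizites),Ichnites).
Neoilis and Neoyx share a more recent common ancestor with each other than either does with Ichnites, so Ichnites is the least closely related of the three.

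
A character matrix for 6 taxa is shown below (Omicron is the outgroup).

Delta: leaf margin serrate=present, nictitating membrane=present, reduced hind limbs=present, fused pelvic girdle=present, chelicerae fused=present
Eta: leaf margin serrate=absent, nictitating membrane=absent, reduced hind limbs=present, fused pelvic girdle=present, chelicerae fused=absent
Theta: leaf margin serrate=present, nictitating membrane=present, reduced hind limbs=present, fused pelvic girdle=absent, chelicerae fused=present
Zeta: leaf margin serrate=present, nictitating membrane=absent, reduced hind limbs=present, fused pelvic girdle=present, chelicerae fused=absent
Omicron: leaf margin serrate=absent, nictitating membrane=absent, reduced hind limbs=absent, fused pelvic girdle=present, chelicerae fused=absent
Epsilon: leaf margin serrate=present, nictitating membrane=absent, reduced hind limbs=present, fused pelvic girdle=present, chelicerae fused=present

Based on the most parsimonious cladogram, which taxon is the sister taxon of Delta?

Character polarity is set by the outgroup: the derived state is whichever differs from the outgroup's state, so for fused pelvic girdle the derived state is 'absent', and for the remaining characters it is 'present'.
Only Delta, Epsilon, Theta, and Zeta show the derived state 'present' for leaf margin serrate, supporting them as a clade.
nictitating membrane (derived state 'present') is shared by Delta and Theta — a synapomorphy uniting that clade.
All ingroup taxa share the derived state 'present' for reduced hind limbs; it defines the ingroup but does not resolve relationships within it.
fused pelvic girdle: derived state 'absent' in Theta only — an autapomorphy, so it tells us nothing about relationships among taxa.
chelicerae fused: derived state 'present' in Delta, Epsilon, and Theta only — synapomorphy for {Delta, Epsilon, Theta}.
Most parsimonious ingroup topology: ((((Theta,Delta),Epsilon),Zeta),Eta).
Delta and Theta form a cherry on this tree, so they are sister taxa.

Theta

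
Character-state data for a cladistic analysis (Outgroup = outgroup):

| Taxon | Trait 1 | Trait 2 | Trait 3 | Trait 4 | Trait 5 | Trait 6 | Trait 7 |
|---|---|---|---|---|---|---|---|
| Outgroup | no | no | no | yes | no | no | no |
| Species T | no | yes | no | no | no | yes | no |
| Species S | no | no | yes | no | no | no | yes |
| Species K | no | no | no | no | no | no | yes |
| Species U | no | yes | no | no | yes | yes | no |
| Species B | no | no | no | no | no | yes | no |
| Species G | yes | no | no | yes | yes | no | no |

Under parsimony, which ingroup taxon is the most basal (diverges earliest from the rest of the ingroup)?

Character polarity is set by the outgroup: the derived state is whichever differs from the outgroup's state, so for Trait 4 the derived state is 'no', and for the remaining characters it is 'yes'.
Trait 1 (derived state 'yes') is unique to Species G (autapomorphy; uninformative for grouping).
Only Species T and Species U show the derived state 'yes' for Trait 2, supporting them as a clade.
Trait 3: derived state 'yes' in Species S only — an autapomorphy, so it tells us nothing about relationships among taxa.
Trait 4: derived state 'no' in Species B, Species K, Species S, Species T, and Species U only — synapomorphy for {Species B, Species K, Species S, Species T, Species U}.
Trait 5 (state 'yes') occurs in Species G and Species U but conflicts with the nesting implied by the other characters — most parsimoniously interpreted as homoplasy.
Trait 6: derived state 'yes' in Species B, Species T, and Species U only — synapomorphy for {Species B, Species T, Species U}.
Only Species K and Species S show the derived state 'yes' for Trait 7, supporting them as a clade.
Most parsimonious ingroup topology: ((((Species T,Species U),Species B),(Species S,Species K)),Species G).
Species G is sister to the clade containing all other ingroup taxa, so it is the earliest-diverging (most basal) ingroup lineage.

Species G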